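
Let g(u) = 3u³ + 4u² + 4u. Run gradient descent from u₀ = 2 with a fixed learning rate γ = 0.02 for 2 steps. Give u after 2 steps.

g′(u) = 9u² + 8u + 4
u₁ = 2 − 0.02·56 = 0.88
u₂ = 0.88 − 0.02·18.0096 = 0.519808

0.519808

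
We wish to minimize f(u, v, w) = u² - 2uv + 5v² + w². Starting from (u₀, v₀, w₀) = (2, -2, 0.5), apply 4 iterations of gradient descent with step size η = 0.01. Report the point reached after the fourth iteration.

∇f = (2u - 2v, -2u + 10v, 2w)
(u₁, v₁, w₁) = (2, -2, 0.5) − 0.01·(8, -24, 1) = (1.92, -1.76, 0.49)
(u₂, v₂, w₂) = (1.92, -1.76, 0.49) − 0.01·(7.36, -21.44, 0.98) = (1.8464, -1.5456, 0.4802)
(u₃, v₃, w₃) = (1.8464, -1.5456, 0.4802) − 0.01·(6.784, -19.1488, 0.9604) = (1.77856, -1.354112, 0.470596)
(u₄, v₄, w₄) = (1.77856, -1.354112, 0.470596) − 0.01·(6.265344, -17.09824, 0.941192) = (1.71590656, -1.1831296, 0.46118408)

(1.71590656, -1.1831296, 0.46118408)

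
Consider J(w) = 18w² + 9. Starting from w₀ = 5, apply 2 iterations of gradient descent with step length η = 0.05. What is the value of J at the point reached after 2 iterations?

J′(w) = 36w
Step 1: J′(5) = 180; w₁ = 5 − 0.05·180 = -4
Step 2: J′(-4) = -144; w₂ = -4 − 0.05·(-144) = 3.2
J(3.2) = 193.32

193.32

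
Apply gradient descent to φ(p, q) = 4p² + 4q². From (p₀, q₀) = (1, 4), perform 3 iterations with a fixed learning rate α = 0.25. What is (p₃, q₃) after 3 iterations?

(-1, -4)

∇φ = (8p, 8q)
Step 1: at (1, 4), ∇φ = (8, 32) → (1, 4) − 0.25·(8, 32) = (-1, -4)
Step 2: at (-1, -4), ∇φ = (-8, -32) → (-1, -4) − 0.25·(-8, -32) = (1, 4)
Step 3: at (1, 4), ∇φ = (8, 32) → (1, 4) − 0.25·(8, 32) = (-1, -4)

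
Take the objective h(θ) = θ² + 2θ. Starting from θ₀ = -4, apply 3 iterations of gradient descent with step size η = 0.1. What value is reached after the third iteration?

-2.536

h′(θ) = 2θ + 2
Step 1: h′(-4) = -6; θ₁ = -4 − 0.1·(-6) = -3.4
Step 2: h′(-3.4) = -4.8; θ₂ = -3.4 − 0.1·(-4.8) = -2.92
Step 3: h′(-2.92) = -3.84; θ₃ = -2.92 − 0.1·(-3.84) = -2.536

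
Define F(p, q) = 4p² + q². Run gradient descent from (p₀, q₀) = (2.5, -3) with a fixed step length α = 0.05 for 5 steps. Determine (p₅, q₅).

(0.1944, -1.77147)

∇F = (8p, 2q)
(p₁, q₁) = (2.5, -3) − 0.05·(20, -6) = (1.5, -2.7)
(p₂, q₂) = (1.5, -2.7) − 0.05·(12, -5.4) = (0.9, -2.43)
(p₃, q₃) = (0.9, -2.43) − 0.05·(7.2, -4.86) = (0.54, -2.187)
(p₄, q₄) = (0.54, -2.187) − 0.05·(4.32, -4.374) = (0.324, -1.9683)
(p₅, q₅) = (0.324, -1.9683) − 0.05·(2.592, -3.9366) = (0.1944, -1.77147)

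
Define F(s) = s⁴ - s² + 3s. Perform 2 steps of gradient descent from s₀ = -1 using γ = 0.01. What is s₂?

-1.01898796

F′(s) = 4s³ - 2s + 3
s₁ = -1 − 0.01·1 = -1.01
s₂ = -1.01 − 0.01·0.898796 = -1.01898796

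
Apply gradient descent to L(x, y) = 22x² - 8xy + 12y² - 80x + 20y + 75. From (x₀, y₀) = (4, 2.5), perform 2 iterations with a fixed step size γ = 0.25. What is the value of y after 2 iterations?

∇L = (44x - 8y - 80, -8x + 24y + 20)
Step 1: at (4, 2.5), ∇L = (76, 48) → (4, 2.5) − 0.25·(76, 48) = (-15, -9.5)
Step 2: at (-15, -9.5), ∇L = (-664, -88) → (-15, -9.5) − 0.25·(-664, -88) = (151, 12.5)
y = 12.5

12.5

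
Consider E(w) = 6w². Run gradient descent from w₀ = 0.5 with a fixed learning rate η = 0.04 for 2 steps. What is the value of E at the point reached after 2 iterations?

0.10967424

E′(w) = 12w
w₁ = 0.5 − 0.04·6 = 0.26
w₂ = 0.26 − 0.04·3.12 = 0.1352
E(0.1352) = 0.10967424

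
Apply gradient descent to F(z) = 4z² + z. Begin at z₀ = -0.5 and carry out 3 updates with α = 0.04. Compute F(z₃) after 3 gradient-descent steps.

F′(z) = 8z + 1
z₁ = -0.5 − 0.04·(-3) = -0.38
z₂ = -0.38 − 0.04·(-2.04) = -0.2984
z₃ = -0.2984 − 0.04·(-1.3872) = -0.242912
F(-0.242912) = -0.006887041024

-0.006887041024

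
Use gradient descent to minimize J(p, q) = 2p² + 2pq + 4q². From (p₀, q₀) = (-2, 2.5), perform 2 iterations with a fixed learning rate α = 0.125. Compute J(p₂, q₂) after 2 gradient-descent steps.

∇J = (4p + 2q, 2p + 8q)
Step 1: at (-2, 2.5), ∇J = (-3, 16) → (-2, 2.5) − 0.125·(-3, 16) = (-1.625, 0.5)
Step 2: at (-1.625, 0.5), ∇J = (-5.5, 0.75) → (-1.625, 0.5) − 0.125·(-5.5, 0.75) = (-0.9375, 0.40625)
J(-0.9375, 0.40625) = 1.65625

1.65625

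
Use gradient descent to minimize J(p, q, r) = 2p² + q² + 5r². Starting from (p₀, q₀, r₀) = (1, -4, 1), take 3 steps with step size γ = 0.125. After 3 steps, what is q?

∇J = (4p, 2q, 10r)
Step 1: at (1, -4, 1), ∇J = (4, -8, 10) → (1, -4, 1) − 0.125·(4, -8, 10) = (0.5, -3, -0.25)
Step 2: at (0.5, -3, -0.25), ∇J = (2, -6, -2.5) → (0.5, -3, -0.25) − 0.125·(2, -6, -2.5) = (0.25, -2.25, 0.0625)
Step 3: at (0.25, -2.25, 0.0625), ∇J = (1, -4.5, 0.625) → (0.25, -2.25, 0.0625) − 0.125·(1, -4.5, 0.625) = (0.125, -1.6875, -0.015625)
q = -1.6875

-1.6875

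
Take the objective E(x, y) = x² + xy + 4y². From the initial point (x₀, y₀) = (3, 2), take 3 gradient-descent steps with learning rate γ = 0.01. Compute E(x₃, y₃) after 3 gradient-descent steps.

20.48760638475

∇E = (2x + y, x + 8y)
(x₁, y₁) = (3, 2) − 0.01·(8, 19) = (2.92, 1.81)
(x₂, y₂) = (2.92, 1.81) − 0.01·(7.65, 17.4) = (2.8435, 1.636)
(x₃, y₃) = (2.8435, 1.636) − 0.01·(7.323, 15.9315) = (2.77027, 1.476685)
E(2.77027, 1.476685) = 20.48760638475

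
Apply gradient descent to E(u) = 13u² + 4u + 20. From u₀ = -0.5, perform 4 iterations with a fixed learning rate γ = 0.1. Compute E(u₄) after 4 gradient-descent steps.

86.59468288

E′(u) = 26u + 4
Step 1: E′(-0.5) = -9; u₁ = -0.5 − 0.1·(-9) = 0.4
Step 2: E′(0.4) = 14.4; u₂ = 0.4 − 0.1·14.4 = -1.04
Step 3: E′(-1.04) = -23.04; u₃ = -1.04 − 0.1·(-23.04) = 1.264
Step 4: E′(1.264) = 36.864; u₄ = 1.264 − 0.1·36.864 = -2.4224
E(-2.4224) = 86.59468288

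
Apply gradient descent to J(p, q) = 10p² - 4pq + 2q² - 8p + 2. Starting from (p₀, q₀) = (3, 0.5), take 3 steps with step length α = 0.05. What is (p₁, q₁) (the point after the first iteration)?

∇J = (20p - 4q - 8, -4p + 4q)
(p₁, q₁) = (3, 0.5) − 0.05·(50, -10) = (0.5, 1)

(0.5, 1)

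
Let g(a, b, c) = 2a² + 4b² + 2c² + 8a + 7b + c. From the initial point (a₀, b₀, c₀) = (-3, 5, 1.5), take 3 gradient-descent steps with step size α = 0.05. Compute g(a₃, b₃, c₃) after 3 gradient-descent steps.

-2.616136

∇g = (4a + 8, 8b + 7, 4c + 1)
(a₁, b₁, c₁) = (-3, 5, 1.5) − 0.05·(-4, 47, 7) = (-2.8, 2.65, 1.15)
(a₂, b₂, c₂) = (-2.8, 2.65, 1.15) − 0.05·(-3.2, 28.2, 5.6) = (-2.64, 1.24, 0.87)
(a₃, b₃, c₃) = (-2.64, 1.24, 0.87) − 0.05·(-2.56, 16.92, 4.48) = (-2.512, 0.394, 0.646)
g(-2.512, 0.394, 0.646) = -2.616136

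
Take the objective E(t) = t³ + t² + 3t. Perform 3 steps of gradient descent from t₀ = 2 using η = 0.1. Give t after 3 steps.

-0.4933187

E′(t) = 3t² + 2t + 3
Step 1: E′(2) = 19; t₁ = 2 − 0.1·19 = 0.1
Step 2: E′(0.1) = 3.23; t₂ = 0.1 − 0.1·3.23 = -0.223
Step 3: E′(-0.223) = 2.703187; t₃ = -0.223 − 0.1·2.703187 = -0.4933187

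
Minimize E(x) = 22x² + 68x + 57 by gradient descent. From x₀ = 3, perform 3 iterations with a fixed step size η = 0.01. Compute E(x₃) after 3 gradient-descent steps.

18.47317248

E′(x) = 44x + 68
Step 1: E′(3) = 200; x₁ = 3 − 0.01·200 = 1
Step 2: E′(1) = 112; x₂ = 1 − 0.01·112 = -0.12
Step 3: E′(-0.12) = 62.72; x₃ = -0.12 − 0.01·62.72 = -0.7472
E(-0.7472) = 18.47317248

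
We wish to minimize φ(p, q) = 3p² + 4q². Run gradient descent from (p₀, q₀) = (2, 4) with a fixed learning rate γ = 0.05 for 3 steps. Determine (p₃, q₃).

(0.686, 0.864)

∇φ = (6p, 8q)
Step 1: at (2, 4), ∇φ = (12, 32) → (2, 4) − 0.05·(12, 32) = (1.4, 2.4)
Step 2: at (1.4, 2.4), ∇φ = (8.4, 19.2) → (1.4, 2.4) − 0.05·(8.4, 19.2) = (0.98, 1.44)
Step 3: at (0.98, 1.44), ∇φ = (5.88, 11.52) → (0.98, 1.44) − 0.05·(5.88, 11.52) = (0.686, 0.864)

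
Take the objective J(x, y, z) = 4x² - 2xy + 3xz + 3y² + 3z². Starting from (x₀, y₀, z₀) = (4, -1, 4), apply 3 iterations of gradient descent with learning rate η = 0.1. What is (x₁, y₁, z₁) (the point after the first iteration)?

(-0.6, 0.4, 0.4)

∇J = (8x - 2y + 3z, -2x + 6y, 3x + 6z)
Step 1: at (4, -1, 4), ∇J = (46, -14, 36) → (4, -1, 4) − 0.1·(46, -14, 36) = (-0.6, 0.4, 0.4)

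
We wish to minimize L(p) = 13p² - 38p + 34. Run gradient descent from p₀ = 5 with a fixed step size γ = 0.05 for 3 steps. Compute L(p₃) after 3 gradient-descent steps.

L′(p) = 26p - 38
Step 1: L′(5) = 92; p₁ = 5 − 0.05·92 = 0.4
Step 2: L′(0.4) = -27.6; p₂ = 0.4 − 0.05·(-27.6) = 1.78
Step 3: L′(1.78) = 8.28; p₃ = 1.78 − 0.05·8.28 = 1.366
L(1.366) = 6.349428

6.349428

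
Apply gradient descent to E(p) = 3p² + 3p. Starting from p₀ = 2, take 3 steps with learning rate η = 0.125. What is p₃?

-0.4609375

E′(p) = 6p + 3
p₁ = 2 − 0.125·15 = 0.125
p₂ = 0.125 − 0.125·3.75 = -0.34375
p₃ = -0.34375 − 0.125·0.9375 = -0.4609375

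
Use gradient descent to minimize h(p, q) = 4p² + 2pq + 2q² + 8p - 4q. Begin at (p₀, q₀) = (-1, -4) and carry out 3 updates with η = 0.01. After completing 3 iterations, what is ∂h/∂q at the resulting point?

-19.064928

∇h = (8p + 2q + 8, 2p + 4q - 4)
(p₁, q₁) = (-1, -4) − 0.01·(-8, -22) = (-0.92, -3.78)
(p₂, q₂) = (-0.92, -3.78) − 0.01·(-6.92, -20.96) = (-0.8508, -3.5704)
(p₃, q₃) = (-0.8508, -3.5704) − 0.01·(-5.9472, -19.9832) = (-0.791328, -3.370568)
∂h/∂q at (-0.791328, -3.370568) = -19.064928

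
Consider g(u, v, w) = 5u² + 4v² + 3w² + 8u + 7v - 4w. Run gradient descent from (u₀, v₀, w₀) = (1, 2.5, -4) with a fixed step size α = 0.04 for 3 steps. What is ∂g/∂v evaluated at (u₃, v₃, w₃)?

8.489664

∇g = (10u + 8, 8v + 7, 6w - 4)
Step 1: at (1, 2.5, -4), ∇g = (18, 27, -28) → (1, 2.5, -4) − 0.04·(18, 27, -28) = (0.28, 1.42, -2.88)
Step 2: at (0.28, 1.42, -2.88), ∇g = (10.8, 18.36, -21.28) → (0.28, 1.42, -2.88) − 0.04·(10.8, 18.36, -21.28) = (-0.152, 0.6856, -2.0288)
Step 3: at (-0.152, 0.6856, -2.0288), ∇g = (6.48, 12.4848, -16.1728) → (-0.152, 0.6856, -2.0288) − 0.04·(6.48, 12.4848, -16.1728) = (-0.4112, 0.186208, -1.381888)
∂g/∂v at (-0.4112, 0.186208, -1.381888) = 8.489664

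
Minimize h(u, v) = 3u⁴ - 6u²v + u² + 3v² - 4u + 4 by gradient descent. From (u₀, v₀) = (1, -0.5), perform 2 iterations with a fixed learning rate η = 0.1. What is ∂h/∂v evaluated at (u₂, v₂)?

2.18497536

∇h = (12u³ - 12uv + 2u - 4, -6u² + 6v)
Step 1: at (1, -0.5), ∇h = (16, -9) → (1, -0.5) − 0.1·(16, -9) = (-0.6, 0.4)
Step 2: at (-0.6, 0.4), ∇h = (-4.912, 0.24) → (-0.6, 0.4) − 0.1·(-4.912, 0.24) = (-0.1088, 0.376)
∂h/∂v at (-0.1088, 0.376) = 2.18497536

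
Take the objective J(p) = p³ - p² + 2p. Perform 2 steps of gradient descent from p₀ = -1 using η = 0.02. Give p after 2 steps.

J′(p) = 3p² - 2p + 2
Step 1: J′(-1) = 7; p₁ = -1 − 0.02·7 = -1.14
Step 2: J′(-1.14) = 8.1788; p₂ = -1.14 − 0.02·8.1788 = -1.303576

-1.303576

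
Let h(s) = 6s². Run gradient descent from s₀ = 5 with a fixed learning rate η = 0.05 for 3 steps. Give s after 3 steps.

0.32

h′(s) = 12s
s₁ = 5 − 0.05·60 = 2
s₂ = 2 − 0.05·24 = 0.8
s₃ = 0.8 − 0.05·9.6 = 0.32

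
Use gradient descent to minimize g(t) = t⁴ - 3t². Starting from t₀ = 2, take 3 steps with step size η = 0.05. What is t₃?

1.1638

g′(t) = 4t³ - 6t
Step 1: g′(2) = 20; t₁ = 2 − 0.05·20 = 1
Step 2: g′(1) = -2; t₂ = 1 − 0.05·(-2) = 1.1
Step 3: g′(1.1) = -1.276; t₃ = 1.1 − 0.05·(-1.276) = 1.1638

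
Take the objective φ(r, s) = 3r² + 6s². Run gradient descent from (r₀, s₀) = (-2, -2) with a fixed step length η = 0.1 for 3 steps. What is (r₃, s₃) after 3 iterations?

(-0.128, 0.016)

∇φ = (6r, 12s)
(r₁, s₁) = (-2, -2) − 0.1·(-12, -24) = (-0.8, 0.4)
(r₂, s₂) = (-0.8, 0.4) − 0.1·(-4.8, 4.8) = (-0.32, -0.08)
(r₃, s₃) = (-0.32, -0.08) − 0.1·(-1.92, -0.96) = (-0.128, 0.016)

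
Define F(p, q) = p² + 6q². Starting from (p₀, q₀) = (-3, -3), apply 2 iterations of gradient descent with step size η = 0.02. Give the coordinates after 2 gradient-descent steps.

(-2.7648, -1.7328)

∇F = (2p, 12q)
Step 1: at (-3, -3), ∇F = (-6, -36) → (-3, -3) − 0.02·(-6, -36) = (-2.88, -2.28)
Step 2: at (-2.88, -2.28), ∇F = (-5.76, -27.36) → (-2.88, -2.28) − 0.02·(-5.76, -27.36) = (-2.7648, -1.7328)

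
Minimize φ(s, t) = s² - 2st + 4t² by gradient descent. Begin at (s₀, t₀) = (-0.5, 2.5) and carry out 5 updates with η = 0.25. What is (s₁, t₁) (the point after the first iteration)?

(1, -2.75)

∇φ = (2s - 2t, -2s + 8t)
(s₁, t₁) = (-0.5, 2.5) − 0.25·(-6, 21) = (1, -2.75)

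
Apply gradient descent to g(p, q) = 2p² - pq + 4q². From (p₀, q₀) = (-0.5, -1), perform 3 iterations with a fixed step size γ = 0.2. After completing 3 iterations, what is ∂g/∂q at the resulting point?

∇g = (4p - q, -p + 8q)
Step 1: at (-0.5, -1), ∇g = (-1, -7.5) → (-0.5, -1) − 0.2·(-1, -7.5) = (-0.3, 0.5)
Step 2: at (-0.3, 0.5), ∇g = (-1.7, 4.3) → (-0.3, 0.5) − 0.2·(-1.7, 4.3) = (0.04, -0.36)
Step 3: at (0.04, -0.36), ∇g = (0.52, -2.92) → (0.04, -0.36) − 0.2·(0.52, -2.92) = (-0.064, 0.224)
∂g/∂q at (-0.064, 0.224) = 1.856

1.856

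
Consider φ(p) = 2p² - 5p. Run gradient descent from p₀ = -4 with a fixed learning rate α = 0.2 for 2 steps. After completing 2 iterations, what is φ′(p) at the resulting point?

φ′(p) = 4p - 5
p₁ = -4 − 0.2·(-21) = 0.2
p₂ = 0.2 − 0.2·(-4.2) = 1.04
φ′(p) at (1.04) = -0.84

-0.84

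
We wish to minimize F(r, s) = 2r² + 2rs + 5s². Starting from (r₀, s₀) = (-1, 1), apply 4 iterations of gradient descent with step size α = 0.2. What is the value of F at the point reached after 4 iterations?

∇F = (4r + 2s, 2r + 10s)
Step 1: at (-1, 1), ∇F = (-2, 8) → (-1, 1) − 0.2·(-2, 8) = (-0.6, -0.6)
Step 2: at (-0.6, -0.6), ∇F = (-3.6, -7.2) → (-0.6, -0.6) − 0.2·(-3.6, -7.2) = (0.12, 0.84)
Step 3: at (0.12, 0.84), ∇F = (2.16, 8.64) → (0.12, 0.84) − 0.2·(2.16, 8.64) = (-0.312, -0.888)
Step 4: at (-0.312, -0.888), ∇F = (-3.024, -9.504) → (-0.312, -0.888) − 0.2·(-3.024, -9.504) = (0.2928, 1.0128)
F(0.2928, 1.0128) = 5.89337856

5.89337856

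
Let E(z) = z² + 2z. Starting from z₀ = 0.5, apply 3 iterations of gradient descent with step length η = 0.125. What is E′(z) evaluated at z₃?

1.265625

E′(z) = 2z + 2
Step 1: E′(0.5) = 3; z₁ = 0.5 − 0.125·3 = 0.125
Step 2: E′(0.125) = 2.25; z₂ = 0.125 − 0.125·2.25 = -0.15625
Step 3: E′(-0.15625) = 1.6875; z₃ = -0.15625 − 0.125·1.6875 = -0.3671875
E′(z) at (-0.3671875) = 1.265625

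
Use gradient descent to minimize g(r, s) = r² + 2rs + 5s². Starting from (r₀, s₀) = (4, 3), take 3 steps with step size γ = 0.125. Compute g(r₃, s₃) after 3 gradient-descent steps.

2.265625

∇g = (2r + 2s, 2r + 10s)
Step 1: at (4, 3), ∇g = (14, 38) → (4, 3) − 0.125·(14, 38) = (2.25, -1.75)
Step 2: at (2.25, -1.75), ∇g = (1, -13) → (2.25, -1.75) − 0.125·(1, -13) = (2.125, -0.125)
Step 3: at (2.125, -0.125), ∇g = (4, 3) → (2.125, -0.125) − 0.125·(4, 3) = (1.625, -0.5)
g(1.625, -0.5) = 2.265625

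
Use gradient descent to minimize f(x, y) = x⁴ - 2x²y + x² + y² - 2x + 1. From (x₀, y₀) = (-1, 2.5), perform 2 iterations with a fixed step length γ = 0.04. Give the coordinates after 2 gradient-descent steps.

(-1.12331008, 2.282912)

∇f = (4x³ - 4xy + 2x - 2, -2x² + 2y)
Step 1: at (-1, 2.5), ∇f = (2, 3) → (-1, 2.5) − 0.04·(2, 3) = (-1.08, 2.38)
Step 2: at (-1.08, 2.38), ∇f = (1.082752, 2.4272) → (-1.08, 2.38) − 0.04·(1.082752, 2.4272) = (-1.12331008, 2.282912)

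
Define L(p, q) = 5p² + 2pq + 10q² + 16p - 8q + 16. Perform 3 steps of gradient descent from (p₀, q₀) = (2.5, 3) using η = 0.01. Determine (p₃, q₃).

(1.256892, 1.634352)

∇L = (10p + 2q + 16, 2p + 20q - 8)
Step 1: at (2.5, 3), ∇L = (47, 57) → (2.5, 3) − 0.01·(47, 57) = (2.03, 2.43)
Step 2: at (2.03, 2.43), ∇L = (41.16, 44.66) → (2.03, 2.43) − 0.01·(41.16, 44.66) = (1.6184, 1.9834)
Step 3: at (1.6184, 1.9834), ∇L = (36.1508, 34.9048) → (1.6184, 1.9834) − 0.01·(36.1508, 34.9048) = (1.256892, 1.634352)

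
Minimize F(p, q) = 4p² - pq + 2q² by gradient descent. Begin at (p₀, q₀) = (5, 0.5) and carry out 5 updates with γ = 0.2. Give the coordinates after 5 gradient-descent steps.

∇F = (8p - q, -p + 4q)
Step 1: at (5, 0.5), ∇F = (39.5, -3) → (5, 0.5) − 0.2·(39.5, -3) = (-2.9, 1.1)
Step 2: at (-2.9, 1.1), ∇F = (-24.3, 7.3) → (-2.9, 1.1) − 0.2·(-24.3, 7.3) = (1.96, -0.36)
Step 3: at (1.96, -0.36), ∇F = (16.04, -3.4) → (1.96, -0.36) − 0.2·(16.04, -3.4) = (-1.248, 0.32)
Step 4: at (-1.248, 0.32), ∇F = (-10.304, 2.528) → (-1.248, 0.32) − 0.2·(-10.304, 2.528) = (0.8128, -0.1856)
Step 5: at (0.8128, -0.1856), ∇F = (6.688, -1.5552) → (0.8128, -0.1856) − 0.2·(6.688, -1.5552) = (-0.5248, 0.12544)

(-0.5248, 0.12544)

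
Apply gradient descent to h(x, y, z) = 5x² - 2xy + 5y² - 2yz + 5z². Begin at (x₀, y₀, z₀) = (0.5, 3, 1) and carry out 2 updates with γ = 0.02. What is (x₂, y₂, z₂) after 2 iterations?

∇h = (10x - 2y, -2x + 10y - 2z, -2y + 10z)
Step 1: at (0.5, 3, 1), ∇h = (-1, 27, 4) → (0.5, 3, 1) − 0.02·(-1, 27, 4) = (0.52, 2.46, 0.92)
Step 2: at (0.52, 2.46, 0.92), ∇h = (0.28, 21.72, 4.28) → (0.52, 2.46, 0.92) − 0.02·(0.28, 21.72, 4.28) = (0.5144, 2.0256, 0.8344)

(0.5144, 2.0256, 0.8344)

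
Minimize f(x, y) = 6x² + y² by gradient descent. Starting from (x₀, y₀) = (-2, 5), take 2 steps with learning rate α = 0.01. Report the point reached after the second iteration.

(-1.5488, 4.802)

∇f = (12x, 2y)
Step 1: at (-2, 5), ∇f = (-24, 10) → (-2, 5) − 0.01·(-24, 10) = (-1.76, 4.9)
Step 2: at (-1.76, 4.9), ∇f = (-21.12, 9.8) → (-1.76, 4.9) − 0.01·(-21.12, 9.8) = (-1.5488, 4.802)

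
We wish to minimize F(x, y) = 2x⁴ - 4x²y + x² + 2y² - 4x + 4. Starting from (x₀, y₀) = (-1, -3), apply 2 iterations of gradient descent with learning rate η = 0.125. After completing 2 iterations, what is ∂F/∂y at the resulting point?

∇F = (8x³ - 8xy + 2x - 4, -4x² + 4y)
Step 1: at (-1, -3), ∇F = (-38, -16) → (-1, -3) − 0.125·(-38, -16) = (3.75, -1)
Step 2: at (3.75, -1), ∇F = (455.375, -60.25) → (3.75, -1) − 0.125·(455.375, -60.25) = (-53.171875, 6.53125)
∂F/∂y at (-53.171875, 6.53125) = -11282.8681640625

-11282.8681640625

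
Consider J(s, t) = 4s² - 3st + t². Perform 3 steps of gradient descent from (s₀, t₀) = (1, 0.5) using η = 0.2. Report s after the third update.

∇J = (8s - 3t, -3s + 2t)
Step 1: at (1, 0.5), ∇J = (6.5, -2) → (1, 0.5) − 0.2·(6.5, -2) = (-0.3, 0.9)
Step 2: at (-0.3, 0.9), ∇J = (-5.1, 2.7) → (-0.3, 0.9) − 0.2·(-5.1, 2.7) = (0.72, 0.36)
Step 3: at (0.72, 0.36), ∇J = (4.68, -1.44) → (0.72, 0.36) − 0.2·(4.68, -1.44) = (-0.216, 0.648)
s = -0.216

-0.216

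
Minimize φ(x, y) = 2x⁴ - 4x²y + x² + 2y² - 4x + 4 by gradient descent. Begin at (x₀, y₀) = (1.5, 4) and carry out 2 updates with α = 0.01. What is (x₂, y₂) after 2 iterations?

(1.85929216, 3.891136)

∇φ = (8x³ - 8xy + 2x - 4, -4x² + 4y)
Step 1: at (1.5, 4), ∇φ = (-22, 7) → (1.5, 4) − 0.01·(-22, 7) = (1.72, 3.93)
Step 2: at (1.72, 3.93), ∇φ = (-13.929216, 3.8864) → (1.72, 3.93) − 0.01·(-13.929216, 3.8864) = (1.85929216, 3.891136)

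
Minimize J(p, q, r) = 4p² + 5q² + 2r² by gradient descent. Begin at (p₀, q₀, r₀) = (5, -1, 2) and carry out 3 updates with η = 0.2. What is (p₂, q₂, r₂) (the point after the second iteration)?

(1.8, -1, 0.08)

∇J = (8p, 10q, 4r)
(p₁, q₁, r₁) = (5, -1, 2) − 0.2·(40, -10, 8) = (-3, 1, 0.4)
(p₂, q₂, r₂) = (-3, 1, 0.4) − 0.2·(-24, 10, 1.6) = (1.8, -1, 0.08)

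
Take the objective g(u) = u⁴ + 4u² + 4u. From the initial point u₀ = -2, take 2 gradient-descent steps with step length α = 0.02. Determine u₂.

-0.90840576

g′(u) = 4u³ + 8u + 4
Step 1: g′(-2) = -44; u₁ = -2 − 0.02·(-44) = -1.12
Step 2: g′(-1.12) = -10.579712; u₂ = -1.12 − 0.02·(-10.579712) = -0.90840576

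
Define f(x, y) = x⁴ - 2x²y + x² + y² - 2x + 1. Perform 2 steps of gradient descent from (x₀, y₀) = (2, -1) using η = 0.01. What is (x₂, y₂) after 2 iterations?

(1.35374752, -0.832072)

∇f = (4x³ - 4xy + 2x - 2, -2x² + 2y)
(x₁, y₁) = (2, -1) − 0.01·(42, -10) = (1.58, -0.9)
(x₂, y₂) = (1.58, -0.9) − 0.01·(22.625248, -6.7928) = (1.35374752, -0.832072)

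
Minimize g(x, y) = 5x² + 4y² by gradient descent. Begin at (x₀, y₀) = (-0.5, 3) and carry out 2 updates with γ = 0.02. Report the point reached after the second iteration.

(-0.32, 2.1168)

∇g = (10x, 8y)
Step 1: at (-0.5, 3), ∇g = (-5, 24) → (-0.5, 3) − 0.02·(-5, 24) = (-0.4, 2.52)
Step 2: at (-0.4, 2.52), ∇g = (-4, 20.16) → (-0.4, 2.52) − 0.02·(-4, 20.16) = (-0.32, 2.1168)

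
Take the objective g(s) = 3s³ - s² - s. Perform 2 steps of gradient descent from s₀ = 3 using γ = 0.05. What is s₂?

g′(s) = 9s² - 2s - 1
s₁ = 3 − 0.05·74 = -0.7
s₂ = -0.7 − 0.05·4.81 = -0.9405

-0.9405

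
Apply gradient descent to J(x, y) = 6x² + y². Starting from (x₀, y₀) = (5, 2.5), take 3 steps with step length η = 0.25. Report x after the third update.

∇J = (12x, 2y)
(x₁, y₁) = (5, 2.5) − 0.25·(60, 5) = (-10, 1.25)
(x₂, y₂) = (-10, 1.25) − 0.25·(-120, 2.5) = (20, 0.625)
(x₃, y₃) = (20, 0.625) − 0.25·(240, 1.25) = (-40, 0.3125)
x = -40

-40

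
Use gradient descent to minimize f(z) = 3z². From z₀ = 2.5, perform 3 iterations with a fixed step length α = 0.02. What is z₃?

1.70368

f′(z) = 6z
z₁ = 2.5 − 0.02·15 = 2.2
z₂ = 2.2 − 0.02·13.2 = 1.936
z₃ = 1.936 − 0.02·11.616 = 1.70368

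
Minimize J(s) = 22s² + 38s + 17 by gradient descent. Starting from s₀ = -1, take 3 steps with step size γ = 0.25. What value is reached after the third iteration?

J′(s) = 44s + 38
s₁ = -1 − 0.25·(-6) = 0.5
s₂ = 0.5 − 0.25·60 = -14.5
s₃ = -14.5 − 0.25·(-600) = 135.5

135.5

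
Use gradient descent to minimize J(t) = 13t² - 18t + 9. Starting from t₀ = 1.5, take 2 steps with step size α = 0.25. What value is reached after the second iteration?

25.125

J′(t) = 26t - 18
Step 1: J′(1.5) = 21; t₁ = 1.5 − 0.25·21 = -3.75
Step 2: J′(-3.75) = -115.5; t₂ = -3.75 − 0.25·(-115.5) = 25.125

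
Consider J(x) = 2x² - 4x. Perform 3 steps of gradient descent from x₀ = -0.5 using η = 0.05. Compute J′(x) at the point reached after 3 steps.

J′(x) = 4x - 4
Step 1: J′(-0.5) = -6; x₁ = -0.5 − 0.05·(-6) = -0.2
Step 2: J′(-0.2) = -4.8; x₂ = -0.2 − 0.05·(-4.8) = 0.04
Step 3: J′(0.04) = -3.84; x₃ = 0.04 − 0.05·(-3.84) = 0.232
J′(x) at (0.232) = -3.072

-3.072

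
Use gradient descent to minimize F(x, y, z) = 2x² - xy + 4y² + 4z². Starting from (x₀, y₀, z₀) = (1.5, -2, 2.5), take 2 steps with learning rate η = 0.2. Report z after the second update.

∇F = (4x - y, -x + 8y, 8z)
Step 1: at (1.5, -2, 2.5), ∇F = (8, -17.5, 20) → (1.5, -2, 2.5) − 0.2·(8, -17.5, 20) = (-0.1, 1.5, -1.5)
Step 2: at (-0.1, 1.5, -1.5), ∇F = (-1.9, 12.1, -12) → (-0.1, 1.5, -1.5) − 0.2·(-1.9, 12.1, -12) = (0.28, -0.92, 0.9)
z = 0.9

0.9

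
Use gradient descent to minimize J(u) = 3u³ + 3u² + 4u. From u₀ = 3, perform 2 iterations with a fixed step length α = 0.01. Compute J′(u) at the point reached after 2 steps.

J′(u) = 9u² + 6u + 4
Step 1: J′(3) = 103; u₁ = 3 − 0.01·103 = 1.97
Step 2: J′(1.97) = 50.7481; u₂ = 1.97 − 0.01·50.7481 = 1.462519
J′(u) at (1.462519) = 32.025770428249

32.025770428249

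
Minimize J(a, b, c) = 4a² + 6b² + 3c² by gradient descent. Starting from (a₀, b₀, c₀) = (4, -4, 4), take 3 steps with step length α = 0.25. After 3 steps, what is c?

∇J = (8a, 12b, 6c)
Step 1: at (4, -4, 4), ∇J = (32, -48, 24) → (4, -4, 4) − 0.25·(32, -48, 24) = (-4, 8, -2)
Step 2: at (-4, 8, -2), ∇J = (-32, 96, -12) → (-4, 8, -2) − 0.25·(-32, 96, -12) = (4, -16, 1)
Step 3: at (4, -16, 1), ∇J = (32, -192, 6) → (4, -16, 1) − 0.25·(32, -192, 6) = (-4, 32, -0.5)
c = -0.5

-0.5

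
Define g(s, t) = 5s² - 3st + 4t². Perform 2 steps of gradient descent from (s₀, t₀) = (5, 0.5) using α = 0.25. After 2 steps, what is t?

∇g = (10s - 3t, -3s + 8t)
Step 1: at (5, 0.5), ∇g = (48.5, -11) → (5, 0.5) − 0.25·(48.5, -11) = (-7.125, 3.25)
Step 2: at (-7.125, 3.25), ∇g = (-81, 47.375) → (-7.125, 3.25) − 0.25·(-81, 47.375) = (13.125, -8.59375)
t = -8.59375

-8.59375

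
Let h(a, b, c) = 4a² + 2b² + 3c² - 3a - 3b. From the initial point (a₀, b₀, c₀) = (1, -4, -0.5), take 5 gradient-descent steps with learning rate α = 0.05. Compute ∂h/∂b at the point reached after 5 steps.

-6.22592

∇h = (8a - 3, 4b - 3, 6c)
(a₁, b₁, c₁) = (1, -4, -0.5) − 0.05·(5, -19, -3) = (0.75, -3.05, -0.35)
(a₂, b₂, c₂) = (0.75, -3.05, -0.35) − 0.05·(3, -15.2, -2.1) = (0.6, -2.29, -0.245)
(a₃, b₃, c₃) = (0.6, -2.29, -0.245) − 0.05·(1.8, -12.16, -1.47) = (0.51, -1.682, -0.1715)
(a₄, b₄, c₄) = (0.51, -1.682, -0.1715) − 0.05·(1.08, -9.728, -1.029) = (0.456, -1.1956, -0.12005)
(a₅, b₅, c₅) = (0.456, -1.1956, -0.12005) − 0.05·(0.648, -7.7824, -0.7203) = (0.4236, -0.80648, -0.084035)
∂h/∂b at (0.4236, -0.80648, -0.084035) = -6.22592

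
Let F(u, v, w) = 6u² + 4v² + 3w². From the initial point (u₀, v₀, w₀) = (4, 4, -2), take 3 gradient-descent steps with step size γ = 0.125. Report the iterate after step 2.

∇F = (12u, 8v, 6w)
Step 1: at (4, 4, -2), ∇F = (48, 32, -12) → (4, 4, -2) − 0.125·(48, 32, -12) = (-2, 0, -0.5)
Step 2: at (-2, 0, -0.5), ∇F = (-24, 0, -3) → (-2, 0, -0.5) − 0.125·(-24, 0, -3) = (1, 0, -0.125)

(1, 0, -0.125)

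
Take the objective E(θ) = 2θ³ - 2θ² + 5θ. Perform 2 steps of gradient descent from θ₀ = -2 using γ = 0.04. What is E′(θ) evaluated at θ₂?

339.733250461696

E′(θ) = 6θ² - 4θ + 5
θ₁ = -2 − 0.04·37 = -3.48
θ₂ = -3.48 − 0.04·91.5824 = -7.143296
E′(θ) at (-7.143296) = 339.733250461696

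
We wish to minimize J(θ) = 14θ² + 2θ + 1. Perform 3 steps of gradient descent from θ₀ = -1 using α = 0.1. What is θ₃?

J′(θ) = 28θ + 2
θ₁ = -1 − 0.1·(-26) = 1.6
θ₂ = 1.6 − 0.1·46.8 = -3.08
θ₃ = -3.08 − 0.1·(-84.24) = 5.344

5.344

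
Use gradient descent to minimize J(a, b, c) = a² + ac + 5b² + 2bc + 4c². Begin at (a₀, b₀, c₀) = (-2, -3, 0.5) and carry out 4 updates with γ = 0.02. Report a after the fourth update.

-1.74295776

∇J = (2a + c, 10b + 2c, a + 2b + 8c)
Step 1: at (-2, -3, 0.5), ∇J = (-3.5, -29, -4) → (-2, -3, 0.5) − 0.02·(-3.5, -29, -4) = (-1.93, -2.42, 0.58)
Step 2: at (-1.93, -2.42, 0.58), ∇J = (-3.28, -23.04, -2.13) → (-1.93, -2.42, 0.58) − 0.02·(-3.28, -23.04, -2.13) = (-1.8644, -1.9592, 0.6226)
Step 3: at (-1.8644, -1.9592, 0.6226), ∇J = (-3.1062, -18.3468, -0.802) → (-1.8644, -1.9592, 0.6226) − 0.02·(-3.1062, -18.3468, -0.802) = (-1.802276, -1.592264, 0.63864)
Step 4: at (-1.802276, -1.592264, 0.63864), ∇J = (-2.965912, -14.64536, 0.122316) → (-1.802276, -1.592264, 0.63864) − 0.02·(-2.965912, -14.64536, 0.122316) = (-1.74295776, -1.2993568, 0.63619368)
a = -1.74295776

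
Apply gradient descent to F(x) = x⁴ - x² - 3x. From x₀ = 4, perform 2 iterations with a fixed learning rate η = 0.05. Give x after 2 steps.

F′(x) = 4x³ - 2x - 3
Step 1: F′(4) = 245; x₁ = 4 − 0.05·245 = -8.25
Step 2: F′(-8.25) = -2232.5625; x₂ = -8.25 − 0.05·(-2232.5625) = 103.378125

103.378125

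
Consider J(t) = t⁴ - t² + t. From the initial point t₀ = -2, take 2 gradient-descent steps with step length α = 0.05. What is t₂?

J′(t) = 4t³ - 2t + 1
t₁ = -2 − 0.05·(-27) = -0.65
t₂ = -0.65 − 0.05·1.2015 = -0.710075

-0.710075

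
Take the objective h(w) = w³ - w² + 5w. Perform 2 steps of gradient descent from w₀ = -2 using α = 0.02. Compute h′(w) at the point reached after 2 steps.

h′(w) = 3w² - 2w + 5
Step 1: h′(-2) = 21; w₁ = -2 − 0.02·21 = -2.42
Step 2: h′(-2.42) = 27.4092; w₂ = -2.42 − 0.02·27.4092 = -2.968184
h′(w) at (-2.968184) = 37.366716773568

37.366716773568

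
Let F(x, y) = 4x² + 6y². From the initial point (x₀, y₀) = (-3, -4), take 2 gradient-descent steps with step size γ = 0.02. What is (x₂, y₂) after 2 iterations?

(-2.1168, -2.3104)

∇F = (8x, 12y)
(x₁, y₁) = (-3, -4) − 0.02·(-24, -48) = (-2.52, -3.04)
(x₂, y₂) = (-2.52, -3.04) − 0.02·(-20.16, -36.48) = (-2.1168, -2.3104)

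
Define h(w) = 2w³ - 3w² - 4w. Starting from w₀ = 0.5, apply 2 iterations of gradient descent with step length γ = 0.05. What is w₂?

h′(w) = 6w² - 6w - 4
Step 1: h′(0.5) = -5.5; w₁ = 0.5 − 0.05·(-5.5) = 0.775
Step 2: h′(0.775) = -5.04625; w₂ = 0.775 − 0.05·(-5.04625) = 1.0273125

1.0273125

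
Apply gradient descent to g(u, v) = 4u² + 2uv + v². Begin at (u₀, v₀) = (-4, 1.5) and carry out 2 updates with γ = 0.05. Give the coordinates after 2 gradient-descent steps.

∇g = (8u + 2v, 2u + 2v)
(u₁, v₁) = (-4, 1.5) − 0.05·(-29, -5) = (-2.55, 1.75)
(u₂, v₂) = (-2.55, 1.75) − 0.05·(-16.9, -1.6) = (-1.705, 1.83)

(-1.705, 1.83)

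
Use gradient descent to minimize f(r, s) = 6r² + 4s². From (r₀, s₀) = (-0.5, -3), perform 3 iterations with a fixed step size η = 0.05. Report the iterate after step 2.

∇f = (12r, 8s)
(r₁, s₁) = (-0.5, -3) − 0.05·(-6, -24) = (-0.2, -1.8)
(r₂, s₂) = (-0.2, -1.8) − 0.05·(-2.4, -14.4) = (-0.08, -1.08)

(-0.08, -1.08)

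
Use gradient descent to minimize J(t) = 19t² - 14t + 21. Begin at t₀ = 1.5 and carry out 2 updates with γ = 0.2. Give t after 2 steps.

49.66

J′(t) = 38t - 14
t₁ = 1.5 − 0.2·43 = -7.1
t₂ = -7.1 − 0.2·(-283.8) = 49.66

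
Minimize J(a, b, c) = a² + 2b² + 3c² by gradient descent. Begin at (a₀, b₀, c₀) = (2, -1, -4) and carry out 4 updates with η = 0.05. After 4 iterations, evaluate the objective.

4.82451764

∇J = (2a, 4b, 6c)
Step 1: at (2, -1, -4), ∇J = (4, -4, -24) → (2, -1, -4) − 0.05·(4, -4, -24) = (1.8, -0.8, -2.8)
Step 2: at (1.8, -0.8, -2.8), ∇J = (3.6, -3.2, -16.8) → (1.8, -0.8, -2.8) − 0.05·(3.6, -3.2, -16.8) = (1.62, -0.64, -1.96)
Step 3: at (1.62, -0.64, -1.96), ∇J = (3.24, -2.56, -11.76) → (1.62, -0.64, -1.96) − 0.05·(3.24, -2.56, -11.76) = (1.458, -0.512, -1.372)
Step 4: at (1.458, -0.512, -1.372), ∇J = (2.916, -2.048, -8.232) → (1.458, -0.512, -1.372) − 0.05·(2.916, -2.048, -8.232) = (1.3122, -0.4096, -0.9604)
J(1.3122, -0.4096, -0.9604) = 4.82451764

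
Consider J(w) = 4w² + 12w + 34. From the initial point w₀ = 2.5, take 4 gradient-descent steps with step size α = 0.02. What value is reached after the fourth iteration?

J′(w) = 8w + 12
w₁ = 2.5 − 0.02·32 = 1.86
w₂ = 1.86 − 0.02·26.88 = 1.3224
w₃ = 1.3224 − 0.02·22.5792 = 0.870816
w₄ = 0.870816 − 0.02·18.966528 = 0.49148544

0.49148544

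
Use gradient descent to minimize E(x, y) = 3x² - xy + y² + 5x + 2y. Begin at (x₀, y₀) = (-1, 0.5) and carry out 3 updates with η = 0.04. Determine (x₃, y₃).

(-0.8768, 0.063552)

∇E = (6x - y + 5, -x + 2y + 2)
(x₁, y₁) = (-1, 0.5) − 0.04·(-1.5, 4) = (-0.94, 0.34)
(x₂, y₂) = (-0.94, 0.34) − 0.04·(-0.98, 3.62) = (-0.9008, 0.1952)
(x₃, y₃) = (-0.9008, 0.1952) − 0.04·(-0.6, 3.2912) = (-0.8768, 0.063552)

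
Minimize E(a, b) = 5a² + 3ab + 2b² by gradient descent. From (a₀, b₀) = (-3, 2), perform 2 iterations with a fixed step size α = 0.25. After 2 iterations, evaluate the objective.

∇E = (10a + 3b, 3a + 4b)
(a₁, b₁) = (-3, 2) − 0.25·(-24, -1) = (3, 2.25)
(a₂, b₂) = (3, 2.25) − 0.25·(36.75, 18) = (-6.1875, -2.25)
E(-6.1875, -2.25) = 243.31640625

243.31640625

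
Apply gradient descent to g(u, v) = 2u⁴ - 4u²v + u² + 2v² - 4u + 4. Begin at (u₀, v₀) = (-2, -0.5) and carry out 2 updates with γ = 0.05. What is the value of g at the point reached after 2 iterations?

∇g = (8u³ - 8uv + 2u - 4, -4u² + 4v)
(u₁, v₁) = (-2, -0.5) − 0.05·(-80, -18) = (2, 0.4)
(u₂, v₂) = (2, 0.4) − 0.05·(57.6, -14.4) = (-0.88, 1.12)
g(-0.88, 1.12) = 8.53327872

8.53327872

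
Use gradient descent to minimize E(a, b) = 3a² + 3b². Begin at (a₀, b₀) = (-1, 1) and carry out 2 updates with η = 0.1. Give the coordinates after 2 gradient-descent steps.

∇E = (6a, 6b)
(a₁, b₁) = (-1, 1) − 0.1·(-6, 6) = (-0.4, 0.4)
(a₂, b₂) = (-0.4, 0.4) − 0.1·(-2.4, 2.4) = (-0.16, 0.16)

(-0.16, 0.16)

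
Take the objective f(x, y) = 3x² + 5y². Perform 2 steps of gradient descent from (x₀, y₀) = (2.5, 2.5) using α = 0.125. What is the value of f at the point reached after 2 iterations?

0.1953125

∇f = (6x, 10y)
(x₁, y₁) = (2.5, 2.5) − 0.125·(15, 25) = (0.625, -0.625)
(x₂, y₂) = (0.625, -0.625) − 0.125·(3.75, -6.25) = (0.15625, 0.15625)
f(0.15625, 0.15625) = 0.1953125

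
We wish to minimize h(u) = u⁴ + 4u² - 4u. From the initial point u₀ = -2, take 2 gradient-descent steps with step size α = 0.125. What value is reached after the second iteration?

h′(u) = 4u³ + 8u - 4
Step 1: h′(-2) = -52; u₁ = -2 − 0.125·(-52) = 4.5
Step 2: h′(4.5) = 396.5; u₂ = 4.5 − 0.125·396.5 = -45.0625

-45.0625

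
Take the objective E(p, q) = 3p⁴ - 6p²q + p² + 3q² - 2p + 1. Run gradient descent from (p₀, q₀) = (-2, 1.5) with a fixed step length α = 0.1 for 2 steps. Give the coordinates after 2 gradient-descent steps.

(-96.3632, 13.896)

∇E = (12p³ - 12pq + 2p - 2, -6p² + 6q)
Step 1: at (-2, 1.5), ∇E = (-66, -15) → (-2, 1.5) − 0.1·(-66, -15) = (4.6, 3)
Step 2: at (4.6, 3), ∇E = (1009.632, -108.96) → (4.6, 3) − 0.1·(1009.632, -108.96) = (-96.3632, 13.896)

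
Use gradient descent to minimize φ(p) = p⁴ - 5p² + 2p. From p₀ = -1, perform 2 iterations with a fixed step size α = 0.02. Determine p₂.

-1.30712832

φ′(p) = 4p³ - 10p + 2
Step 1: φ′(-1) = 8; p₁ = -1 − 0.02·8 = -1.16
Step 2: φ′(-1.16) = 7.356416; p₂ = -1.16 − 0.02·7.356416 = -1.30712832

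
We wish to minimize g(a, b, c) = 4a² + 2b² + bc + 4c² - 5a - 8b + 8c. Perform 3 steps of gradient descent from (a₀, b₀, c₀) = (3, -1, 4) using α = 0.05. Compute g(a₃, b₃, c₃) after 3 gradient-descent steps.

-1.0187555625

∇g = (8a - 5, 4b + c - 8, b + 8c + 8)
(a₁, b₁, c₁) = (3, -1, 4) − 0.05·(19, -8, 39) = (2.05, -0.6, 2.05)
(a₂, b₂, c₂) = (2.05, -0.6, 2.05) − 0.05·(11.4, -8.35, 23.8) = (1.48, -0.1825, 0.86)
(a₃, b₃, c₃) = (1.48, -0.1825, 0.86) − 0.05·(6.84, -7.87, 14.6975) = (1.138, 0.211, 0.125125)
g(1.138, 0.211, 0.125125) = -1.0187555625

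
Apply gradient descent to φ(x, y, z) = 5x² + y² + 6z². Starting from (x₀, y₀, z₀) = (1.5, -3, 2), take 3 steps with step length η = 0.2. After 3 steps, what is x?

∇φ = (10x, 2y, 12z)
Step 1: at (1.5, -3, 2), ∇φ = (15, -6, 24) → (1.5, -3, 2) − 0.2·(15, -6, 24) = (-1.5, -1.8, -2.8)
Step 2: at (-1.5, -1.8, -2.8), ∇φ = (-15, -3.6, -33.6) → (-1.5, -1.8, -2.8) − 0.2·(-15, -3.6, -33.6) = (1.5, -1.08, 3.92)
Step 3: at (1.5, -1.08, 3.92), ∇φ = (15, -2.16, 47.04) → (1.5, -1.08, 3.92) − 0.2·(15, -2.16, 47.04) = (-1.5, -0.648, -5.488)
x = -1.5

-1.5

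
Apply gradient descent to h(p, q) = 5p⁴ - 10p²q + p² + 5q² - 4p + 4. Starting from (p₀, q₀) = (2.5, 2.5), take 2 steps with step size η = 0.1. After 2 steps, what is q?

267.3225

∇h = (20p³ - 20pq + 2p - 4, -10p² + 10q)
(p₁, q₁) = (2.5, 2.5) − 0.1·(188.5, -37.5) = (-16.35, 6.25)
(p₂, q₂) = (-16.35, 6.25) − 0.1·(-85407.4075, -2610.725) = (8524.39075, 267.3225)
q = 267.3225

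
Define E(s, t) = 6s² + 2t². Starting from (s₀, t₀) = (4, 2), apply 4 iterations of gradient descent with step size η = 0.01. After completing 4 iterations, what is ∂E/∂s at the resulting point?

28.78537728

∇E = (12s, 4t)
Step 1: at (4, 2), ∇E = (48, 8) → (4, 2) − 0.01·(48, 8) = (3.52, 1.92)
Step 2: at (3.52, 1.92), ∇E = (42.24, 7.68) → (3.52, 1.92) − 0.01·(42.24, 7.68) = (3.0976, 1.8432)
Step 3: at (3.0976, 1.8432), ∇E = (37.1712, 7.3728) → (3.0976, 1.8432) − 0.01·(37.1712, 7.3728) = (2.725888, 1.769472)
Step 4: at (2.725888, 1.769472), ∇E = (32.710656, 7.077888) → (2.725888, 1.769472) − 0.01·(32.710656, 7.077888) = (2.39878144, 1.69869312)
∂E/∂s at (2.39878144, 1.69869312) = 28.78537728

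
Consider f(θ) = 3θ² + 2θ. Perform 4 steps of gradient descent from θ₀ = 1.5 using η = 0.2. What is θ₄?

-0.3304

f′(θ) = 6θ + 2
Step 1: f′(1.5) = 11; θ₁ = 1.5 − 0.2·11 = -0.7
Step 2: f′(-0.7) = -2.2; θ₂ = -0.7 − 0.2·(-2.2) = -0.26
Step 3: f′(-0.26) = 0.44; θ₃ = -0.26 − 0.2·0.44 = -0.348
Step 4: f′(-0.348) = -0.088; θ₄ = -0.348 − 0.2·(-0.088) = -0.3304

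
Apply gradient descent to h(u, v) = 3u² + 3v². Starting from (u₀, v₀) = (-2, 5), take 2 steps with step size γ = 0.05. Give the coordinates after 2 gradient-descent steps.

(-0.98, 2.45)

∇h = (6u, 6v)
(u₁, v₁) = (-2, 5) − 0.05·(-12, 30) = (-1.4, 3.5)
(u₂, v₂) = (-1.4, 3.5) − 0.05·(-8.4, 21) = (-0.98, 2.45)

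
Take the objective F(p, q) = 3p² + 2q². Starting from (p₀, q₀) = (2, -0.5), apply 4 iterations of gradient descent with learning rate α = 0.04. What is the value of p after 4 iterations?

∇F = (6p, 4q)
(p₁, q₁) = (2, -0.5) − 0.04·(12, -2) = (1.52, -0.42)
(p₂, q₂) = (1.52, -0.42) − 0.04·(9.12, -1.68) = (1.1552, -0.3528)
(p₃, q₃) = (1.1552, -0.3528) − 0.04·(6.9312, -1.4112) = (0.877952, -0.296352)
(p₄, q₄) = (0.877952, -0.296352) − 0.04·(5.267712, -1.185408) = (0.66724352, -0.24893568)
p = 0.66724352

0.66724352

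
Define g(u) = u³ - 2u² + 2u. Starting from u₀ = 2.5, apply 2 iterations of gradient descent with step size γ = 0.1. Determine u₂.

1.1858125

g′(u) = 3u² - 4u + 2
Step 1: g′(2.5) = 10.75; u₁ = 2.5 − 0.1·10.75 = 1.425
Step 2: g′(1.425) = 2.391875; u₂ = 1.425 − 0.1·2.391875 = 1.1858125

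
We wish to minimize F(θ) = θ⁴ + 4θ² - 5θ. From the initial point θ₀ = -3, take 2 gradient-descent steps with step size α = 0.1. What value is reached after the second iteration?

-487.3772

F′(θ) = 4θ³ + 8θ - 5
Step 1: F′(-3) = -137; θ₁ = -3 − 0.1·(-137) = 10.7
Step 2: F′(10.7) = 4980.772; θ₂ = 10.7 − 0.1·4980.772 = -487.3772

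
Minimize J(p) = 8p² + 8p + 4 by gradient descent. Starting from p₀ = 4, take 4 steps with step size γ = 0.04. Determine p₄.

-0.42441728

J′(p) = 16p + 8
Step 1: J′(4) = 72; p₁ = 4 − 0.04·72 = 1.12
Step 2: J′(1.12) = 25.92; p₂ = 1.12 − 0.04·25.92 = 0.0832
Step 3: J′(0.0832) = 9.3312; p₃ = 0.0832 − 0.04·9.3312 = -0.290048
Step 4: J′(-0.290048) = 3.359232; p₄ = -0.290048 − 0.04·3.359232 = -0.42441728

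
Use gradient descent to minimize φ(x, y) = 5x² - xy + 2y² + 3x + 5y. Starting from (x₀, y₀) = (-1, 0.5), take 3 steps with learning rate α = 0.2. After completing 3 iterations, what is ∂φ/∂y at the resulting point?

∇φ = (10x - y + 3, -x + 4y + 5)
(x₁, y₁) = (-1, 0.5) − 0.2·(-7.5, 8) = (0.5, -1.1)
(x₂, y₂) = (0.5, -1.1) − 0.2·(9.1, 0.1) = (-1.32, -1.12)
(x₃, y₃) = (-1.32, -1.12) − 0.2·(-9.08, 1.84) = (0.496, -1.488)
∂φ/∂y at (0.496, -1.488) = -1.448

-1.448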